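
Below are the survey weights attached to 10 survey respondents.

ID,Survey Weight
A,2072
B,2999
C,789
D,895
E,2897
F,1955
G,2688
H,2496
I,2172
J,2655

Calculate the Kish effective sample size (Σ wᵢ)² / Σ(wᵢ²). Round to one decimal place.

Σ wᵢ = 21618
Σ wᵢ² = 4293184 + 8994001 + 622521 + 801025 + 8392609 + 3822025 + 7225344 + 6230016 + 4717584 + 7049025 = 52147334
n_eff = 21618² / 52147334 = 467337924 / 52147334 = 8.9618757

9.0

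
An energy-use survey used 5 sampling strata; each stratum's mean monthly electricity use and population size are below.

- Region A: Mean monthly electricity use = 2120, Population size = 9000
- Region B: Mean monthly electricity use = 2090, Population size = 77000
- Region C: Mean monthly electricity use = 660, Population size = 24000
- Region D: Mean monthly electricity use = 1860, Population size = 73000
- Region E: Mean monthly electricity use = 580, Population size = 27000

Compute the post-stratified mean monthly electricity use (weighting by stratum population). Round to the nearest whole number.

1654

Σ Nₕ·x̄ₕ = 2120×9000 + 2090×77000 + 660×24000 + 1860×73000 + 580×27000
  = 19080000 + 160930000 + 15840000 + 135780000 + 15660000 = 347290000
Σ Nₕ = 9000 + 77000 + 24000 + 73000 + 27000 = 210000
Overall mean = 347290000 / 210000 = 1653.7619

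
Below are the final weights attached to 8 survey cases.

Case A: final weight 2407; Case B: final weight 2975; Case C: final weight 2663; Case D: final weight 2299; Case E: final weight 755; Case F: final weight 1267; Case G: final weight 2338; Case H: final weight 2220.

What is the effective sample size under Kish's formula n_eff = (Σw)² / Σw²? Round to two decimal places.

Σ wᵢ = 16924
Σ wᵢ² = 5793649 + 8850625 + 7091569 + 5285401 + 570025 + 1605289 + 5466244 + 4928400 = 39591202
n_eff = 16924² / 39591202 = 286421776 / 39591202 = 7.2344804

7.23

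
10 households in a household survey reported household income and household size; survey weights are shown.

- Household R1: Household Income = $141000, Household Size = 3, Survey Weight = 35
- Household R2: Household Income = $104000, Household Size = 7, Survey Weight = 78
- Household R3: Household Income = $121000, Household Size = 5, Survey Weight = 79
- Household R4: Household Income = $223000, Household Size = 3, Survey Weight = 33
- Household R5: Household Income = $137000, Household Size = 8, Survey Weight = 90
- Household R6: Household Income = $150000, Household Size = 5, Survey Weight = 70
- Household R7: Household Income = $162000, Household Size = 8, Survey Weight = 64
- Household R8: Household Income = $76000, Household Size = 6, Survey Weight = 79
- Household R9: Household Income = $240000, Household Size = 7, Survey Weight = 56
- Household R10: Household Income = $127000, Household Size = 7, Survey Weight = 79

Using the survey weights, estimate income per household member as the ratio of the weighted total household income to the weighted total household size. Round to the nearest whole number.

22344

Σ wᵢ·y = 141000×35 + 104000×78 + 121000×79 + 223000×33 + 137000×90 + 150000×70 + 162000×64 + 76000×79 + 240000×56 + 127000×79
  = 4935000 + 8112000 + 9559000 + 7359000 + 12330000 + 10500000 + 10368000 + 6004000 + 13440000 + 10033000 = 92640000
Σ wᵢ·x = 3×35 + 7×78 + 5×79 + 3×33 + 8×90 + 5×70 + 8×64 + 6×79 + 7×56 + 7×79
  = 105 + 546 + 395 + 99 + 720 + 350 + 512 + 474 + 392 + 553 = 4146
Ratio = 92640000 / 4146 = 22344.428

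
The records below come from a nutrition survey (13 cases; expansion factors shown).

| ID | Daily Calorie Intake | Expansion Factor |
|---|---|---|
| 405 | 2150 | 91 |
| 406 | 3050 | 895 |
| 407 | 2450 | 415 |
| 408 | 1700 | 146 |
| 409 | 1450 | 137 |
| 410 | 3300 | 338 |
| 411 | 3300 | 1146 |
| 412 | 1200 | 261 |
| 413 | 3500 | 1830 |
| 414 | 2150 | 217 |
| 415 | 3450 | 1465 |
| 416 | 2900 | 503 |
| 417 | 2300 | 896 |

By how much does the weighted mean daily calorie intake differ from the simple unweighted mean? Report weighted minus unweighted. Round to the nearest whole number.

472

Unweighted sum = 32900
Unweighted mean = 32900 / 13 = 2530.7692
Weighted sum = 25044700
Sum of weights = 8340
Weighted mean = 25044700 / 8340 = 3002.9616
Difference (weighted minus unweighted) = 472.1924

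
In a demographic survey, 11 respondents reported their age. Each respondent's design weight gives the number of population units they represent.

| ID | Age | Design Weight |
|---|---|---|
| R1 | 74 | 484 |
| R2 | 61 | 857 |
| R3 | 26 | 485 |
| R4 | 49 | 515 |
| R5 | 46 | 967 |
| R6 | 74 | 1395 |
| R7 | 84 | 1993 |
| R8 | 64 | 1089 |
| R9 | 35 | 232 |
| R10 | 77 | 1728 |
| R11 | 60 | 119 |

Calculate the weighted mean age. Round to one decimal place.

66.8

Weighted sum = 74×484 + 61×857 + 26×485 + 49×515 + 46×967 + 74×1395 + 84×1993 + 64×1089 + 35×232 + 77×1728 + 60×119
  = 35816 + 52277 + 12610 + 25235 + 44482 + 103230 + 167412 + 69696 + 8120 + 133056 + 7140 = 659074
Sum of weights = 484 + 857 + 485 + 515 + 967 + 1395 + 1993 + 1089 + 232 + 1728 + 119 = 9864
Weighted mean = 659074 / 9864 = 66.816099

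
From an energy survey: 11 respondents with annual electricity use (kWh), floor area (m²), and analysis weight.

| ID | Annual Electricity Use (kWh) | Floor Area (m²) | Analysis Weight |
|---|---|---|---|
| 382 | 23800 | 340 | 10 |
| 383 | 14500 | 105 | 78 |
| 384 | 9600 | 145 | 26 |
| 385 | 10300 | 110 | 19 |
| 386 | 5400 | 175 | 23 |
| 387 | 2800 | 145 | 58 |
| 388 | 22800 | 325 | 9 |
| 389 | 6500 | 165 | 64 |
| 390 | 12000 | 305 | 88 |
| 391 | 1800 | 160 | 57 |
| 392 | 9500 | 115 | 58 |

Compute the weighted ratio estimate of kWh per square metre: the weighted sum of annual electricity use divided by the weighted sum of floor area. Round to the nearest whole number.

52

Σ wᵢ·y = 23800×10 + 14500×78 + 9600×26 + 10300×19 + 5400×23 + 2800×58 + 22800×9 + 6500×64 + 12000×88 + 1800×57 + 9500×58
  = 238000 + 1131000 + 249600 + 195700 + 124200 + 162400 + 205200 + 416000 + 1056000 + 102600 + 551000 = 4431700
Σ wᵢ·x = 340×10 + 105×78 + 145×26 + 110×19 + 175×23 + 145×58 + 325×9 + 165×64 + 305×88 + 160×57 + 115×58
  = 86000
Ratio = 4431700 / 86000 = 51.531395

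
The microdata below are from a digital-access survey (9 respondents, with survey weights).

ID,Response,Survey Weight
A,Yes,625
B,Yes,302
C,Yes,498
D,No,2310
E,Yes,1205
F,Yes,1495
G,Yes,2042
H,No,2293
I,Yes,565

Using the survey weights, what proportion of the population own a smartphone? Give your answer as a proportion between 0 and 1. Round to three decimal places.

Sum of weights for 'Yes' = 625 + 302 + 498 + 1205 + 1495 + 2042 + 565 = 6732
Total weight = 625 + 302 + 498 + 2310 + 1205 + 1495 + 2042 + 2293 + 565 = 11335
Weighted proportion = 6732 / 11335 = 0.59391266

0.594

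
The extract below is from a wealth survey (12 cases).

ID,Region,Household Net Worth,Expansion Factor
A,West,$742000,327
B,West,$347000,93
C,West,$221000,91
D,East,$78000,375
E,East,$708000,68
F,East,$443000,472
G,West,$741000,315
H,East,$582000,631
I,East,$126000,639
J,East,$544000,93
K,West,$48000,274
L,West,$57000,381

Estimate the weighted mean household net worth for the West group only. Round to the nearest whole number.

West rows: A, B, C, G, K, L
Weighted sum = 742000×327 + 347000×93 + 221000×91 + 741000×315 + 48000×274 + 57000×381
  = 242634000 + 32271000 + 20111000 + 233415000 + 13152000 + 21717000 = 563300000
Sum of weights = 327 + 93 + 91 + 315 + 274 + 381 = 1481
Weighted mean = 563300000 / 1481 = 380351.11

380351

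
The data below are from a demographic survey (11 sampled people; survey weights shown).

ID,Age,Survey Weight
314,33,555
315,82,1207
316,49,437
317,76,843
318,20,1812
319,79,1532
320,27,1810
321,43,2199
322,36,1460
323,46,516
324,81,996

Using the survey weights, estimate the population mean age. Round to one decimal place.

49.4

Weighted sum = 33×555 + 82×1207 + 49×437 + 76×843 + 20×1812 + 79×1532 + 27×1810 + 43×2199 + 36×1460 + 46×516 + 81×996
  = 18315 + 98974 + 21413 + 64068 + 36240 + 121028 + 48870 + 94557 + 52560 + 23736 + 80676 = 660437
Sum of weights = 555 + 1207 + 437 + 843 + 1812 + 1532 + 1810 + 2199 + 1460 + 516 + 996 = 13367
Weighted mean = 660437 / 13367 = 49.40802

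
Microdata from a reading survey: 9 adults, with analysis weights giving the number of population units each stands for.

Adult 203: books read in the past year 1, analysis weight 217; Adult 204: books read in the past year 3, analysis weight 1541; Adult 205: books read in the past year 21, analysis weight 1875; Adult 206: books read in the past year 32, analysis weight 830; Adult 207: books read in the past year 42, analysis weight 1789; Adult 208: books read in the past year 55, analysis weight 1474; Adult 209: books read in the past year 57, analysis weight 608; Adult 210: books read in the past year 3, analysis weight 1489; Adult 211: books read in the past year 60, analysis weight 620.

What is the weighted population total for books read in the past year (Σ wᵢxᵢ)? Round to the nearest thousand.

Weighted total = 1×217 + 3×1541 + 21×1875 + 32×830 + 42×1789 + 55×1474 + 57×608 + 3×1489 + 60×620
  = 217 + 4623 + 39375 + 26560 + 75138 + 81070 + 34656 + 4467 + 37200 = 303306

303000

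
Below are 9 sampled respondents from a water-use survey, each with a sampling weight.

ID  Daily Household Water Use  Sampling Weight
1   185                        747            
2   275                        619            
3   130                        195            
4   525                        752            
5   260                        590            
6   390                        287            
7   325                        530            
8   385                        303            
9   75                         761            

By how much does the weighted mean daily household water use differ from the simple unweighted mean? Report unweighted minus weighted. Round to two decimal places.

Unweighted sum = 185 + 275 + 130 + 525 + 260 + 390 + 325 + 385 + 75 = 2550
Unweighted mean = 2550 / 9 = 283.33333
Weighted sum = 1339880
Sum of weights = 747 + 619 + 195 + 752 + 590 + 287 + 530 + 303 + 761 = 4784
Weighted mean = 1339880 / 4784 = 280.07525
Difference (unweighted minus weighted) = 3.2580825

3.26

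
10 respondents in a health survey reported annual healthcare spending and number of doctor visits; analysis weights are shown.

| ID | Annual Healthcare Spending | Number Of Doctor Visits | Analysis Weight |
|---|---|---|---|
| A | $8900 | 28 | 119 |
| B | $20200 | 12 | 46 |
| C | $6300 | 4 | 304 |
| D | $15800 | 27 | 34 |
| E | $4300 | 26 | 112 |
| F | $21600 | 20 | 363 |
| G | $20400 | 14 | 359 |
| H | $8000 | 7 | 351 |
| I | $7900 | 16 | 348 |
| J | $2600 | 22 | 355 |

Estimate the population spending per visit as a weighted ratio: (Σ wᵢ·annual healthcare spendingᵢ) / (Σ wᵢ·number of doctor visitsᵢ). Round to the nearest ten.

Σ wᵢ·y = 8900×119 + 20200×46 + 6300×304 + 15800×34 + 4300×112 + 21600×363 + 20400×359 + 8000×351 + 7900×348 + 2600×355
  = 1059100 + 929200 + 1915200 + 537200 + 481600 + 7840800 + 7323600 + 2808000 + 2749200 + 923000 = 26566900
Σ wᵢ·x = 28×119 + 12×46 + 4×304 + 27×34 + 26×112 + 20×363 + 14×359 + 7×351 + 16×348 + 22×355
  = 3332 + 552 + 1216 + 918 + 2912 + 7260 + 5026 + 2457 + 5568 + 7810 = 37051
Ratio = 26566900 / 37051 = 717.03598

720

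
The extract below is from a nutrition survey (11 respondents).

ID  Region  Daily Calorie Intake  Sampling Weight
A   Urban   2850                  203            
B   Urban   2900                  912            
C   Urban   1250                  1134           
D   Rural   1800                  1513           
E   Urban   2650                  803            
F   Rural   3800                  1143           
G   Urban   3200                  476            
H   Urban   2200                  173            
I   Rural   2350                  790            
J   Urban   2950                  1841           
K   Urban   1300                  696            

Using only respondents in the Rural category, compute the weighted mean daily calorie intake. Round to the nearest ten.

Rural rows: D, F, I
Weighted sum = 8923300
Sum of weights = 1513 + 1143 + 790 = 3446
Weighted mean = 8923300 / 3446 = 2589.466

2590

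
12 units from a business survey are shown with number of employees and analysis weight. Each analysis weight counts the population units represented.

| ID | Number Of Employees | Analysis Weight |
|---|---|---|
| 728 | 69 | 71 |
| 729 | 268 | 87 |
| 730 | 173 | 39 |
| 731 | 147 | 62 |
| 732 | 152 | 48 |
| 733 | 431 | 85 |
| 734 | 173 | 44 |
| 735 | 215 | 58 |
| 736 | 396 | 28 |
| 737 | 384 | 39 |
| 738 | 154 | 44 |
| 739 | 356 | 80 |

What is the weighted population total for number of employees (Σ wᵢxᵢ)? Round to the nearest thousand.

169000

Weighted total = 69×71 + 268×87 + 173×39 + 147×62 + 152×48 + 431×85 + 173×44 + 215×58 + 396×28 + 384×39 + 154×44 + 356×80
  = 4899 + 23316 + 6747 + 9114 + 7296 + 36635 + 7612 + 12470 + 11088 + 14976 + 6776 + 28480 = 169409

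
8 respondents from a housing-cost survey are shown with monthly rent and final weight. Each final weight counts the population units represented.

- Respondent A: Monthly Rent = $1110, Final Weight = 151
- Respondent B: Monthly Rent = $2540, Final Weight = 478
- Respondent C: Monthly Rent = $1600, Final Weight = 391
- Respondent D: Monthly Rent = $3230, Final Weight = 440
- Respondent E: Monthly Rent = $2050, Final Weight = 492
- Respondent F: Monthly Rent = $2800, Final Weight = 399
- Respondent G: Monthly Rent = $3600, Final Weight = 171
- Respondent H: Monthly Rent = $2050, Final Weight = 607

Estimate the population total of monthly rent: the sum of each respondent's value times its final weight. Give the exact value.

7414280

Weighted total = 1110×151 + 2540×478 + 1600×391 + 3230×440 + 2050×492 + 2800×399 + 3600×171 + 2050×607
  = 7414280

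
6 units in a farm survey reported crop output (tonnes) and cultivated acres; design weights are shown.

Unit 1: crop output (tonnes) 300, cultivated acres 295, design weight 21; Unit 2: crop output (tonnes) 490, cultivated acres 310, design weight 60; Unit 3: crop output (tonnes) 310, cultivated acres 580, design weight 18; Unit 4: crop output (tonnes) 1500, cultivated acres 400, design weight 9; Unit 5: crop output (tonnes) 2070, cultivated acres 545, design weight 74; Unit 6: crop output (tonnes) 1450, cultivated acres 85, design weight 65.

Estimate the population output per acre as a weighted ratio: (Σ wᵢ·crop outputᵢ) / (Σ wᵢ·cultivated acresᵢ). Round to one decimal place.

Σ wᵢ·y = 300×21 + 490×60 + 310×18 + 1500×9 + 2070×74 + 1450×65
  = 6300 + 29400 + 5580 + 13500 + 153180 + 94250 = 302210
Σ wᵢ·x = 84690
Ratio = 302210 / 84690 = 3.568426

3.6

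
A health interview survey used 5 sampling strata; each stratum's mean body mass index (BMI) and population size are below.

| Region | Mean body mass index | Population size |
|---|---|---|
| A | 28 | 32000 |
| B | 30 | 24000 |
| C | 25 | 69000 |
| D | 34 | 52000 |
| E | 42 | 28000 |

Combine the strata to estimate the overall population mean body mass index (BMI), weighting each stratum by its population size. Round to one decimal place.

Σ Nₕ·x̄ₕ = 28×32000 + 30×24000 + 25×69000 + 34×52000 + 42×28000
  = 896000 + 720000 + 1725000 + 1768000 + 1176000 = 6285000
Σ Nₕ = 32000 + 24000 + 69000 + 52000 + 28000 = 205000
Overall mean = 6285000 / 205000 = 30.658537

30.7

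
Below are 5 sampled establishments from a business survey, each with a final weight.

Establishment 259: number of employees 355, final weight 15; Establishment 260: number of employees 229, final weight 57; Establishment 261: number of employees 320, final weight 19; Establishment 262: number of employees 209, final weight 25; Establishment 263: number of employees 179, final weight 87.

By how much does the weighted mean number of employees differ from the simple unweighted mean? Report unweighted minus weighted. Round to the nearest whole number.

Unweighted sum = 355 + 229 + 320 + 209 + 179 = 1292
Unweighted mean = 1292 / 5 = 258.4
Weighted sum = 355×15 + 229×57 + 320×19 + 209×25 + 179×87
  = 5325 + 13053 + 6080 + 5225 + 15573 = 45256
Sum of weights = 15 + 57 + 19 + 25 + 87 = 203
Weighted mean = 45256 / 203 = 222.93596
Difference (unweighted minus weighted) = 35.464039

35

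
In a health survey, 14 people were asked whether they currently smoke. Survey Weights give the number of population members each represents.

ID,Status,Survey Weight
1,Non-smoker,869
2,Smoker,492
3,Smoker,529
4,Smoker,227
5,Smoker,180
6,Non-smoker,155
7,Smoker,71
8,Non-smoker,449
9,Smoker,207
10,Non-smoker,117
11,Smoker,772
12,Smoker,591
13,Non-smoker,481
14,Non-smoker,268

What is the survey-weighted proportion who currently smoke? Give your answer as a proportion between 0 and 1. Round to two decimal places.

Sum of weights for 'Smoker' = 492 + 529 + 227 + 180 + 71 + 207 + 772 + 591 = 3069
Total weight = 5408
Weighted proportion = 3069 / 5408 = 0.5674926

0.57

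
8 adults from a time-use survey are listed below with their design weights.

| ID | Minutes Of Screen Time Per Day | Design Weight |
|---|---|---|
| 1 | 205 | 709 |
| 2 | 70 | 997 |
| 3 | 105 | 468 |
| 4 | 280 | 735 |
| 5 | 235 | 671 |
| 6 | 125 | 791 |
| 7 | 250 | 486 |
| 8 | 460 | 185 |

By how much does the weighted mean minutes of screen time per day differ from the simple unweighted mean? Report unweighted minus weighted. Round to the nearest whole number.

31

Unweighted sum = 205 + 70 + 105 + 280 + 235 + 125 + 250 + 460 = 1730
Unweighted mean = 1730 / 8 = 216.25
Weighted sum = 205×709 + 70×997 + 105×468 + 280×735 + 235×671 + 125×791 + 250×486 + 460×185
  = 933235
Sum of weights = 709 + 997 + 468 + 735 + 671 + 791 + 486 + 185 = 5042
Weighted mean = 933235 / 5042 = 185.09223
Difference (unweighted minus weighted) = 31.157775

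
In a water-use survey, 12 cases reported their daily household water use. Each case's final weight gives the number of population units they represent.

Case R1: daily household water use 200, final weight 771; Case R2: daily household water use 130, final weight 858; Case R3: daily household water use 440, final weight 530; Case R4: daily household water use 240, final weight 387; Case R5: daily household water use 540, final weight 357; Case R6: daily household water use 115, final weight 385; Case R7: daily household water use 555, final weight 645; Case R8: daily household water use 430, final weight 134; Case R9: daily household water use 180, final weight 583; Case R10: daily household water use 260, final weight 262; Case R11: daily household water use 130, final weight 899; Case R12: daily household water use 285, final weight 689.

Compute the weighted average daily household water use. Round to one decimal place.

266.3

Weighted sum = 200×771 + 130×858 + 440×530 + 240×387 + 540×357 + 115×385 + 555×645 + 430×134 + 180×583 + 260×262 + 130×899 + 285×689
  = 1730765
Sum of weights = 771 + 858 + 530 + 387 + 357 + 385 + 645 + 134 + 583 + 262 + 899 + 689 = 6500
Weighted mean = 1730765 / 6500 = 266.27154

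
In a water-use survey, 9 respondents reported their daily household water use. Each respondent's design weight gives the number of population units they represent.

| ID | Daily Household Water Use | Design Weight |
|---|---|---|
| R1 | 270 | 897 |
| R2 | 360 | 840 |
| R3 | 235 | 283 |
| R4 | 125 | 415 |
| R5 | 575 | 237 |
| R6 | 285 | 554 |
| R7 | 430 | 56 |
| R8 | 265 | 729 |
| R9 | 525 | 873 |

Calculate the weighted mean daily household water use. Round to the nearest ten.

330

Weighted sum = 270×897 + 360×840 + 235×283 + 125×415 + 575×237 + 285×554 + 430×56 + 265×729 + 525×873
  = 242190 + 302400 + 66505 + 51875 + 136275 + 157890 + 24080 + 193185 + 458325 = 1632725
Sum of weights = 4884
Weighted mean = 1632725 / 4884 = 334.30078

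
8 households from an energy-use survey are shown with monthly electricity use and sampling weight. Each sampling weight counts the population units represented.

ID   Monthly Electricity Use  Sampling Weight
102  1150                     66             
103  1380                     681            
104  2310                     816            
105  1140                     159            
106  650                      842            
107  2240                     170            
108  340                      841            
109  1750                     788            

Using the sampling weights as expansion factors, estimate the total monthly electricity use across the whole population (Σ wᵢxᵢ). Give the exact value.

Weighted total = 1150×66 + 1380×681 + 2310×816 + 1140×159 + 650×842 + 2240×170 + 340×841 + 1750×788
  = 75900 + 939780 + 1884960 + 181260 + 547300 + 380800 + 285940 + 1379000 = 5674940

5674940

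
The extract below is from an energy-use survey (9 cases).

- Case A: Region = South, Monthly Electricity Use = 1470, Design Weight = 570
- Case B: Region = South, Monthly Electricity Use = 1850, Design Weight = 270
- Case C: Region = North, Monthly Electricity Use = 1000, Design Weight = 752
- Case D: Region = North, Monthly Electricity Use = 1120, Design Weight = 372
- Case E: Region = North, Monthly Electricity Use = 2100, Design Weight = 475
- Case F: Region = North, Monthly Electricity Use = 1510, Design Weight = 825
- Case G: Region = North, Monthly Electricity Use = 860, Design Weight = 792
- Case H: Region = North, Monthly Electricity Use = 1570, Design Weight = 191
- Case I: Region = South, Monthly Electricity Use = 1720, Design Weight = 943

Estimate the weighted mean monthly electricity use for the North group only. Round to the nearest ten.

North rows: C, D, E, F, G, H
Weighted sum = 1000×752 + 1120×372 + 2100×475 + 1510×825 + 860×792 + 1570×191
  = 752000 + 416640 + 997500 + 1245750 + 681120 + 299870 = 4392880
Sum of weights = 752 + 372 + 475 + 825 + 792 + 191 = 3407
Weighted mean = 4392880 / 3407 = 1289.3689

1290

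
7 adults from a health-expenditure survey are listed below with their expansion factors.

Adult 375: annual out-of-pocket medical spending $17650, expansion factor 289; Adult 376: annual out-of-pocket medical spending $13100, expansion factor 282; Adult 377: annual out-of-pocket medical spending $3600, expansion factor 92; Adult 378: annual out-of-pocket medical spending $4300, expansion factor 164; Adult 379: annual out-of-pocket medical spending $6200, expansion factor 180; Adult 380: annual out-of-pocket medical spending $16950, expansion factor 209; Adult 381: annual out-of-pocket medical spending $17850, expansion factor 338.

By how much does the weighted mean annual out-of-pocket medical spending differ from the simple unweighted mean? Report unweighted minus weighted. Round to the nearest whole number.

Unweighted sum = 17650 + 13100 + 3600 + 4300 + 6200 + 16950 + 17850 = 79650
Unweighted mean = 79650 / 7 = 11378.571
Weighted sum = 17650×289 + 13100×282 + 3600×92 + 4300×164 + 6200×180 + 16950×209 + 17850×338
  = 20523300
Sum of weights = 289 + 282 + 92 + 164 + 180 + 209 + 338 = 1554
Weighted mean = 20523300 / 1554 = 13206.757
Difference (unweighted minus weighted) = -1828.1853

-1828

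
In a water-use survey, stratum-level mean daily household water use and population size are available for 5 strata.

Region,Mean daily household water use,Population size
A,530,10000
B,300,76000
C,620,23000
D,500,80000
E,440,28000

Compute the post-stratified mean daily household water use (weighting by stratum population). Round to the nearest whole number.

436

Σ Nₕ·x̄ₕ = 530×10000 + 300×76000 + 620×23000 + 500×80000 + 440×28000
  = 5300000 + 22800000 + 14260000 + 40000000 + 12320000 = 94680000
Σ Nₕ = 10000 + 76000 + 23000 + 80000 + 28000 = 217000
Overall mean = 94680000 / 217000 = 436.31336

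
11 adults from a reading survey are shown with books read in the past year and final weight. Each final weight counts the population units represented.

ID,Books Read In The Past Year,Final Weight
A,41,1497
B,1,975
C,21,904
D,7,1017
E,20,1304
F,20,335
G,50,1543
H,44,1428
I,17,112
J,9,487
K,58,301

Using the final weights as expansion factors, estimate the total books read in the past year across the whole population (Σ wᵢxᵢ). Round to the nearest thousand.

Weighted total = 41×1497 + 1×975 + 21×904 + 7×1017 + 20×1304 + 20×335 + 50×1543 + 44×1428 + 17×112 + 9×487 + 58×301
  = 284962

285000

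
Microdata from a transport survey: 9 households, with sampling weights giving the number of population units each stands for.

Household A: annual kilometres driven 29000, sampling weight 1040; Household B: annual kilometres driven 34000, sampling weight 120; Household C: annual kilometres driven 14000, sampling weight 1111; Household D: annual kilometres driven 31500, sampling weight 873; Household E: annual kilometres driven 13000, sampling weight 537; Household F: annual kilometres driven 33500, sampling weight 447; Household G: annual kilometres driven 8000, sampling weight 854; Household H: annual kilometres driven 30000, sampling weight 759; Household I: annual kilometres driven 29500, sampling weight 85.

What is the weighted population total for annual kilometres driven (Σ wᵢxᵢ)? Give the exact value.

Weighted total = 131358500

131358500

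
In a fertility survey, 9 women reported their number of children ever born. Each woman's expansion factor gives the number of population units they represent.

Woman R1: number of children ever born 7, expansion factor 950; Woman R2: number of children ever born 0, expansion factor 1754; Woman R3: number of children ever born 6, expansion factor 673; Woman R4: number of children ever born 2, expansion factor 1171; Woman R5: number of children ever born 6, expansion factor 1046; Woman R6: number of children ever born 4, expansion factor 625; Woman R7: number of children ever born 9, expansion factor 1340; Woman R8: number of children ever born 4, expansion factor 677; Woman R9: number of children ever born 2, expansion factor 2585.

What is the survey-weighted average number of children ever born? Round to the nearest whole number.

Weighted sum = 7×950 + 0×1754 + 6×673 + 2×1171 + 6×1046 + 4×625 + 9×1340 + 4×677 + 2×2585
  = 6650 + 0 + 4038 + 2342 + 6276 + 2500 + 12060 + 2708 + 5170 = 41744
Sum of weights = 950 + 1754 + 673 + 1171 + 1046 + 625 + 1340 + 677 + 2585 = 10821
Weighted mean = 41744 / 10821 = 3.8576841

4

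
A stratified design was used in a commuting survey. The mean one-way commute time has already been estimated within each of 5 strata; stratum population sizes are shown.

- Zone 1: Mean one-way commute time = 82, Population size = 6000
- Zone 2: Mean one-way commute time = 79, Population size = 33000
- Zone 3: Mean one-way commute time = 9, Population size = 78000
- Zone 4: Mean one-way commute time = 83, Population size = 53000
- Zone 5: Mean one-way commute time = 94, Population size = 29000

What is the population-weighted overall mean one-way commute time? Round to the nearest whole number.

55

Σ Nₕ·x̄ₕ = 82×6000 + 79×33000 + 9×78000 + 83×53000 + 94×29000
  = 492000 + 2607000 + 702000 + 4399000 + 2726000 = 10926000
Σ Nₕ = 6000 + 33000 + 78000 + 53000 + 29000 = 199000
Overall mean = 10926000 / 199000 = 54.904523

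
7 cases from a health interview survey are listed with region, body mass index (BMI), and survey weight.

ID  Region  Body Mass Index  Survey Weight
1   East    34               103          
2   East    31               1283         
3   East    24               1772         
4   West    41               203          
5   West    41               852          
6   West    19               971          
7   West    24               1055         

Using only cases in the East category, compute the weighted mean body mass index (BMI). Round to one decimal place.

27.2

East rows: 1, 2, 3
Weighted sum = 85803
Sum of weights = 103 + 1283 + 1772 = 3158
Weighted mean = 85803 / 3158 = 27.170044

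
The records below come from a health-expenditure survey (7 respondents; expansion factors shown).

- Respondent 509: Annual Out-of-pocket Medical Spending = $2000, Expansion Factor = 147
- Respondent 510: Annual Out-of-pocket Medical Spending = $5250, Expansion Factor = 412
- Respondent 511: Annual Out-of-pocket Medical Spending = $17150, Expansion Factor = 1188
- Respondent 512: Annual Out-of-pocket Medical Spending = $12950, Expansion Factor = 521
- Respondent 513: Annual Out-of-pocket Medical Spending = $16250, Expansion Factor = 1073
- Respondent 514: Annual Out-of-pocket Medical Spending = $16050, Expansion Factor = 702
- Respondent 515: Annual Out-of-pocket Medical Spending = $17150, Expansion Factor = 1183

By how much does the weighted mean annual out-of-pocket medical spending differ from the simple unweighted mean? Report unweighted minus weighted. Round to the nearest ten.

Unweighted sum = 2000 + 5250 + 17150 + 12950 + 16250 + 16050 + 17150 = 86800
Unweighted mean = 86800 / 7 = 12400
Weighted sum = 2000×147 + 5250×412 + 17150×1188 + 12950×521 + 16250×1073 + 16050×702 + 17150×1183
  = 294000 + 2163000 + 20374200 + 6746950 + 17436250 + 11267100 + 20288450 = 78569950
Sum of weights = 147 + 412 + 1188 + 521 + 1073 + 702 + 1183 = 5226
Weighted mean = 78569950 / 5226 = 15034.434
Difference (unweighted minus weighted) = -2634.4336

-2630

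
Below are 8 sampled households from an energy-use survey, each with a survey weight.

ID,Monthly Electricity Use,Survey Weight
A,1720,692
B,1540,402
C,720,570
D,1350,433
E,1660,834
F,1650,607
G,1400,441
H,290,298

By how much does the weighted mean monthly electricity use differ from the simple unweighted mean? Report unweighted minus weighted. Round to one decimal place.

-86.8

Unweighted sum = 1720 + 1540 + 720 + 1350 + 1660 + 1650 + 1400 + 290 = 10330
Unweighted mean = 10330 / 8 = 1291.25
Weighted sum = 1720×692 + 1540×402 + 720×570 + 1350×433 + 1660×834 + 1650×607 + 1400×441 + 290×298
  = 1190240 + 619080 + 410400 + 584550 + 1384440 + 1001550 + 617400 + 86420 = 5894080
Sum of weights = 692 + 402 + 570 + 433 + 834 + 607 + 441 + 298 = 4277
Weighted mean = 5894080 / 4277 = 1378.0874
Difference (unweighted minus weighted) = -86.837444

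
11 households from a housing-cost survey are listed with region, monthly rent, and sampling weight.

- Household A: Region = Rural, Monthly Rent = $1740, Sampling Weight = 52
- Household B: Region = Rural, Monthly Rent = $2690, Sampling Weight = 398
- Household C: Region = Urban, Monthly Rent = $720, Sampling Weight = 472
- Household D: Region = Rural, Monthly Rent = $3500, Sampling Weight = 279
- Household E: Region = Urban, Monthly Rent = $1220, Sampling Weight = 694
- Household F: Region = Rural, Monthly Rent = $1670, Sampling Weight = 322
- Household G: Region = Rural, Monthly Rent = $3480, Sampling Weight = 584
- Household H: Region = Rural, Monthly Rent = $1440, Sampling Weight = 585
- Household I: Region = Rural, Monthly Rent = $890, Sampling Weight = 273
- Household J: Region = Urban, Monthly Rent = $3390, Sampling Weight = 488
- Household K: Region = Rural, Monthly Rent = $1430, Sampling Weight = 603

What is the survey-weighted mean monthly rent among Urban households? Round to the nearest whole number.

1718

Urban rows: C, E, J
Weighted sum = 720×472 + 1220×694 + 3390×488
  = 2840840
Sum of weights = 472 + 694 + 488 = 1654
Weighted mean = 2840840 / 1654 = 1717.5574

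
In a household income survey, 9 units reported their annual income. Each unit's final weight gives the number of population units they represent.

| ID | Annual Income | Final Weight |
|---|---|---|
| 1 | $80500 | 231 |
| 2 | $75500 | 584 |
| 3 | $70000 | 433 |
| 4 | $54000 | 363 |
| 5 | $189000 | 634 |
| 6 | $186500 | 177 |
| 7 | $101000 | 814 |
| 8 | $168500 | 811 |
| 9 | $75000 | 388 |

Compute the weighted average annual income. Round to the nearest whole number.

Weighted sum = 513403500
Sum of weights = 231 + 584 + 433 + 363 + 634 + 177 + 814 + 811 + 388 = 4435
Weighted mean = 513403500 / 4435 = 115761.78

115762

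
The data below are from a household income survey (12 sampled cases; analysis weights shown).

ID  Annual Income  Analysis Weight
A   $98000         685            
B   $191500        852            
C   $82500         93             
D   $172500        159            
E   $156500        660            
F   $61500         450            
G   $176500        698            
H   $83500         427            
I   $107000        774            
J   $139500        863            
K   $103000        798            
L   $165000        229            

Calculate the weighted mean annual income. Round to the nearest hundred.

131300

Weighted sum = 98000×685 + 191500×852 + 82500×93 + 172500×159 + 156500×660 + 61500×450 + 176500×698 + 83500×427 + 107000×774 + 139500×863 + 103000×798 + 165000×229
  = 67130000 + 163158000 + 7672500 + 27427500 + 103290000 + 27675000 + 123197000 + 35654500 + 82818000 + 120388500 + 82194000 + 37785000 = 878390000
Sum of weights = 685 + 852 + 93 + 159 + 660 + 450 + 698 + 427 + 774 + 863 + 798 + 229 = 6688
Weighted mean = 878390000 / 6688 = 131338.22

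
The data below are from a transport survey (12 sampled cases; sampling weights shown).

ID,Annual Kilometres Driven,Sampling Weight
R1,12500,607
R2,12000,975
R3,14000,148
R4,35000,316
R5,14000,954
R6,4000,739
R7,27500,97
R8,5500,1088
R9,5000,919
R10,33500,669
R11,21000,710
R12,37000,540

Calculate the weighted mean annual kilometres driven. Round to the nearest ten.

Weighted sum = 12500×607 + 12000×975 + 14000×148 + 35000×316 + 14000×954 + 4000×739 + 27500×97 + 5500×1088 + 5000×919 + 33500×669 + 21000×710 + 37000×540
  = 7587500 + 11700000 + 2072000 + 11060000 + 13356000 + 2956000 + 2667500 + 5984000 + 4595000 + 22411500 + 14910000 + 19980000 = 119279500
Sum of weights = 607 + 975 + 148 + 316 + 954 + 739 + 97 + 1088 + 919 + 669 + 710 + 540 = 7762
Weighted mean = 119279500 / 7762 = 15367.109

15370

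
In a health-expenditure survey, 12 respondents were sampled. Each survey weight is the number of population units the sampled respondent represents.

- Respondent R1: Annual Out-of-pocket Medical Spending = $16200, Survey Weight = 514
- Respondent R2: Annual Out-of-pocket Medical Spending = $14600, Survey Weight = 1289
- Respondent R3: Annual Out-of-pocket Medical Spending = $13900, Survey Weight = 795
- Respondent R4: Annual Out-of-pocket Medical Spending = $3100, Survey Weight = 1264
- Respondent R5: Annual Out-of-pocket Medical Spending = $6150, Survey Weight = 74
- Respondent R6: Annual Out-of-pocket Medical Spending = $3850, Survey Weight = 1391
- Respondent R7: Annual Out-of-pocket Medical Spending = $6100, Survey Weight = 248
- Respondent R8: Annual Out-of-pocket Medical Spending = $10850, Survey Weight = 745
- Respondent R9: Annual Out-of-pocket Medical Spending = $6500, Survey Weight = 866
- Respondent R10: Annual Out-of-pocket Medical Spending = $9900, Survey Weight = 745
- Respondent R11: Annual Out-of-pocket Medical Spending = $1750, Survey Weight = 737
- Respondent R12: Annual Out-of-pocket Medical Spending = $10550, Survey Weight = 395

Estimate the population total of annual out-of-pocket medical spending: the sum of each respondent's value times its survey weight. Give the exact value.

75983100

Weighted total = 16200×514 + 14600×1289 + 13900×795 + 3100×1264 + 6150×74 + 3850×1391 + 6100×248 + 10850×745 + 6500×866 + 9900×745 + 1750×737 + 10550×395
  = 8326800 + 18819400 + 11050500 + 3918400 + 455100 + 5355350 + 1512800 + 8083250 + 5629000 + 7375500 + 1289750 + 4167250 = 75983100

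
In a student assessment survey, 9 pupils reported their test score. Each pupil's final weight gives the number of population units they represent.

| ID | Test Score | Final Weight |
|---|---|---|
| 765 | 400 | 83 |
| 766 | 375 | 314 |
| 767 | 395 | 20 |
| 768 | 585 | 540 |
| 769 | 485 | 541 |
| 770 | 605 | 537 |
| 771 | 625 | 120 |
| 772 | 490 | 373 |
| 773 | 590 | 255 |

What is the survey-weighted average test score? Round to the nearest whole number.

528

Weighted sum = 400×83 + 375×314 + 395×20 + 585×540 + 485×541 + 605×537 + 625×120 + 490×373 + 590×255
  = 33200 + 117750 + 7900 + 315900 + 262385 + 324885 + 75000 + 182770 + 150450 = 1470240
Sum of weights = 83 + 314 + 20 + 540 + 541 + 537 + 120 + 373 + 255 = 2783
Weighted mean = 1470240 / 2783 = 528.29321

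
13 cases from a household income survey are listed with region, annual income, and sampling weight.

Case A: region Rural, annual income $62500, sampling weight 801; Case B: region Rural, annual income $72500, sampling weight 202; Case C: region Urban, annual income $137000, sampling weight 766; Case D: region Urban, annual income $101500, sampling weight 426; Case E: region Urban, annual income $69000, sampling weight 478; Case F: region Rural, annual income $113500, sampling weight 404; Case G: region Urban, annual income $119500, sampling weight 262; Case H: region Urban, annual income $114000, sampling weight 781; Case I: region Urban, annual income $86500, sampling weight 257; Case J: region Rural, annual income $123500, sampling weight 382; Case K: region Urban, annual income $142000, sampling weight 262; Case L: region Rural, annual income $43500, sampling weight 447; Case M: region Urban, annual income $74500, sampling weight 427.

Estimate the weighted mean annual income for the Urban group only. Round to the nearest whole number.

107339

Urban rows: C, D, E, G, H, I, K, M
Weighted sum = 137000×766 + 101500×426 + 69000×478 + 119500×262 + 114000×781 + 86500×257 + 142000×262 + 74500×427
  = 104942000 + 43239000 + 32982000 + 31309000 + 89034000 + 22230500 + 37204000 + 31811500 = 392752000
Sum of weights = 3659
Weighted mean = 392752000 / 3659 = 107338.62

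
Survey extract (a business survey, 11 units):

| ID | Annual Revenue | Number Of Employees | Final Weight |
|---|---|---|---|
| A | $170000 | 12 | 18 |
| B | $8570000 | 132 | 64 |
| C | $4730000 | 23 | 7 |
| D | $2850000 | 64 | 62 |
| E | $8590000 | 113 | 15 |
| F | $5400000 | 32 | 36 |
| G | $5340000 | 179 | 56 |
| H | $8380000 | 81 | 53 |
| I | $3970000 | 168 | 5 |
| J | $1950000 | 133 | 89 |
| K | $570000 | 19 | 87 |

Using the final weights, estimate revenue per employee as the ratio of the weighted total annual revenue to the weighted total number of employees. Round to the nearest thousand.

Σ wᵢ·y = 170000×18 + 8570000×64 + 4730000×7 + 2850000×62 + 8590000×15 + 5400000×36 + 5340000×56 + 8380000×53 + 3970000×5 + 1950000×89 + 570000×87
  = 2070770000
Σ wᵢ·x = 12×18 + 132×64 + 23×7 + 64×62 + 113×15 + 32×36 + 179×56 + 81×53 + 168×5 + 133×89 + 19×87
  = 216 + 8448 + 161 + 3968 + 1695 + 1152 + 10024 + 4293 + 840 + 11837 + 1653 = 44287
Ratio = 2070770000 / 44287 = 46757.965

47000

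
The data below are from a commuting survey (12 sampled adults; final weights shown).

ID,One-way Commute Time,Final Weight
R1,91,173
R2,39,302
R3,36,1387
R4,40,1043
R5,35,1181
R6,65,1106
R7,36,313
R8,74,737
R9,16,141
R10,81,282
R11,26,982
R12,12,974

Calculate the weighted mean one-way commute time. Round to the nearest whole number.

42

Weighted sum = 360522
Sum of weights = 173 + 302 + 1387 + 1043 + 1181 + 1106 + 313 + 737 + 141 + 282 + 982 + 974 = 8621
Weighted mean = 360522 / 8621 = 41.819047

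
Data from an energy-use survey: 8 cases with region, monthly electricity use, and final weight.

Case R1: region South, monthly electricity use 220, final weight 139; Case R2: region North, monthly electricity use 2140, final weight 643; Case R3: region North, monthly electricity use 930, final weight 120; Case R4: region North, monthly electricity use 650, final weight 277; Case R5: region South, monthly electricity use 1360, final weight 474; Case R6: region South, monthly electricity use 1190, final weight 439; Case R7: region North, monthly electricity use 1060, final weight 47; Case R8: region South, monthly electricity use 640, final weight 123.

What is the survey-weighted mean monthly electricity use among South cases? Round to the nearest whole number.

South rows: R1, R5, R6, R8
Weighted sum = 220×139 + 1360×474 + 1190×439 + 640×123
  = 30580 + 644640 + 522410 + 78720 = 1276350
Sum of weights = 139 + 474 + 439 + 123 = 1175
Weighted mean = 1276350 / 1175 = 1086.2553

1086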